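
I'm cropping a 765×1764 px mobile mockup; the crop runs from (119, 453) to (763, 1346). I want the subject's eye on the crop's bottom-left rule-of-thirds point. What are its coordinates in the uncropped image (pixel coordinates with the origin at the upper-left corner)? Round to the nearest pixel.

Crop width = 763 − 119 = 644 px; one third is 214.67 px.
Crop height = 1346 − 453 = 893 px; one third is 297.67 px.
The bottom-left point is one-third across and two-thirds down within the crop:
x = 119 + 1 × 214.67 ≈ 334; y = 453 + 2 × 297.67 ≈ 1048.

(334, 1048)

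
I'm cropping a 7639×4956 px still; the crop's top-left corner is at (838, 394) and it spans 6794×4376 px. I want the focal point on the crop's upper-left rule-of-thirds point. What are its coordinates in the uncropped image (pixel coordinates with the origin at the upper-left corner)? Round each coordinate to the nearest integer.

One third of the crop width 6794 is 2264.67 px.
One third of the crop height 4376 is 1458.67 px.
The upper-left point is one-third across and one-third down within the crop:
x = 838 + 1 × 2264.67 ≈ 3103; y = 394 + 1 × 1458.67 ≈ 1853.

x = 3103 px, y = 1853 px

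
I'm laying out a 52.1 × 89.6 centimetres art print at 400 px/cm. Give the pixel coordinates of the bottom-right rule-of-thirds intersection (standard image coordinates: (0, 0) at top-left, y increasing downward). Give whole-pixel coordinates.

In pixels the canvas is 52.1 × 400 = 20840 wide and 89.6 × 400 = 35840 tall.
The bottom-right point is two-thirds across and two-thirds down:
x = 2 × 20840/3 ≈ 13893; y = 2 × 35840/3 ≈ 23893.

(13893, 23893)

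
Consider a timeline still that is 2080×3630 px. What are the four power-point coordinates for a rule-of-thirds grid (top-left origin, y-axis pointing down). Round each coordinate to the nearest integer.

One third of 2080 is 693.33; one third of 3630 is 1210.
Vertical third lines at x = 693 and x = 1387; horizontal third lines at y = 1210 and y = 2420.

(693, 1210), (1387, 1210), (693, 2420), (1387, 2420)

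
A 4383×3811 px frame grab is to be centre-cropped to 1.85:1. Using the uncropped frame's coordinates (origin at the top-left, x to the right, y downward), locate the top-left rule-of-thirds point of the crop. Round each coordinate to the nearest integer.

x = 1461 px, y = 1511 px

4383/3811 < 1.85/1, so the 1.85:1 crop keeps the full width 4383 and trims height to 4383 × 1/1.85 = 2369.19 px.
Top offset = (3811 − 2369.19)/2 = 720.91 px; left offset = 0.
Top-left is one-third across and one-third down within the crop:
x = 0.00 + 1 × 4383.00/3 ≈ 1461; y = 720.91 + 1 × 2369.19/3 ≈ 1511.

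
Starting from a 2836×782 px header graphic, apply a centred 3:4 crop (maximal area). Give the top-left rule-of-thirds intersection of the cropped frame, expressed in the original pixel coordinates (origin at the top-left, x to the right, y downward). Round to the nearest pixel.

2836/782 > 3/4, so the 3:4 crop keeps the full height 782 and trims width to 782 × 3/4 = 586.50 px.
Left offset = (2836 − 586.50)/2 = 1124.75 px; top offset = 0.
Top-left is one-third across and one-third down within the crop:
x = 1124.75 + 1 × 586.50/3 ≈ 1320; y = 0.00 + 1 × 782.00/3 ≈ 261.

(1320, 261)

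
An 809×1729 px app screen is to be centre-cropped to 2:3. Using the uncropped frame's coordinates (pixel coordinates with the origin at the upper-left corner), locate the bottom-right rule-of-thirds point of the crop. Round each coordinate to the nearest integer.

809/1729 < 2/3, so the 2:3 crop keeps the full width 809 and trims height to 809 × 3/2 = 1213.50 px.
Top offset = (1729 − 1213.50)/2 = 257.75 px; left offset = 0.
Bottom-right is two-thirds across and two-thirds down within the crop:
x = 0.00 + 2 × 809.00/3 ≈ 539; y = 257.75 + 2 × 1213.50/3 ≈ 1067.

(539, 1067)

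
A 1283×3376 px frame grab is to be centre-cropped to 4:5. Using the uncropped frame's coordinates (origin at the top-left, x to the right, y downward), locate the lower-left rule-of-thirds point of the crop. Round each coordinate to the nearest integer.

1283/3376 < 4/5, so the 4:5 crop keeps the full width 1283 and trims height to 1283 × 5/4 = 1603.75 px.
Top offset = (3376 − 1603.75)/2 = 886.12 px; left offset = 0.
Lower-left is one-third across and two-thirds down within the crop:
x = 0.00 + 1 × 1283.00/3 ≈ 428; y = 886.12 + 2 × 1603.75/3 ≈ 1955.

(428, 1955)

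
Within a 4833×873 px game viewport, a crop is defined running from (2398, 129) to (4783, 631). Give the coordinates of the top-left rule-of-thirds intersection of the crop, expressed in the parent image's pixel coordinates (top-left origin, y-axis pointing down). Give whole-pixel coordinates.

Crop width = 4783 − 2398 = 2385 px; one third is 795.00 px.
Crop height = 631 − 129 = 502 px; one third is 167.33 px.
The top-left point is one-third across and one-third down within the crop:
x = 2398 + 1 × 795.00 ≈ 3193; y = 129 + 1 × 167.33 ≈ 296.

(3193, 296)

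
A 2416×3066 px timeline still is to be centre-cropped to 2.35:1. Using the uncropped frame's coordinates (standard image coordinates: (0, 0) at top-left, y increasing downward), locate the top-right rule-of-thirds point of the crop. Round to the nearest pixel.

x = 1611 px, y = 1362 px

2416/3066 < 2.35/1, so the 2.35:1 crop keeps the full width 2416 and trims height to 2416 × 1/2.35 = 1028.09 px.
Top offset = (3066 − 1028.09)/2 = 1018.96 px; left offset = 0.
Top-right is two-thirds across and one-third down within the crop:
x = 0.00 + 2 × 2416.00/3 ≈ 1611; y = 1018.96 + 1 × 1028.09/3 ≈ 1362.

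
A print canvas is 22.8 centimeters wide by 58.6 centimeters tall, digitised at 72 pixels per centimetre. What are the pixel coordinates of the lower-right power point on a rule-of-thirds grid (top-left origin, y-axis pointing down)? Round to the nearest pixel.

In pixels the canvas is 22.8 × 72 = 1641.6 wide and 58.6 × 72 = 4219.2 tall.
The lower-right point is two-thirds across and two-thirds down:
x = 2 × 1641.6/3 ≈ 1094; y = 2 × 4219.2/3 ≈ 2813.

(1094, 2813)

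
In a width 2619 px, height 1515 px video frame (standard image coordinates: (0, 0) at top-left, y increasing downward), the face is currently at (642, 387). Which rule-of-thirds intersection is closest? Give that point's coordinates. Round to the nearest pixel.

(873, 505)

Third lines: x ∈ {873, 1746}, y ∈ {505, 1010}.
642 is closer to x = 873; 387 is closer to y = 505.
So the nearest intersection is the upper-left power point.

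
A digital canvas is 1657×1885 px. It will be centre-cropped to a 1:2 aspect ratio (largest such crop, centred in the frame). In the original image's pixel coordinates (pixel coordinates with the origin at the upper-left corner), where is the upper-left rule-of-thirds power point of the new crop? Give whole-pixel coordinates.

1657/1885 > 1/2, so the 1:2 crop keeps the full height 1885 and trims width to 1885 × 1/2 = 942.50 px.
Left offset = (1657 − 942.50)/2 = 357.25 px; top offset = 0.
Upper-left is one-third across and one-third down within the crop:
x = 357.25 + 1 × 942.50/3 ≈ 671; y = 0.00 + 1 × 1885.00/3 ≈ 628.

(671, 628)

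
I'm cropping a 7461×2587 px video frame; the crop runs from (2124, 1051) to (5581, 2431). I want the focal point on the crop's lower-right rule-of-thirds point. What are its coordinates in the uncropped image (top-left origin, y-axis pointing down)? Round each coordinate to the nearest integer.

x = 4429 px, y = 1971 px

Crop width = 5581 − 2124 = 3457 px; one third is 1152.33 px.
Crop height = 2431 − 1051 = 1380 px; one third is 460.00 px.
The lower-right point is two-thirds across and two-thirds down within the crop:
x = 2124 + 2 × 1152.33 ≈ 4429; y = 1051 + 2 × 460.00 ≈ 1971.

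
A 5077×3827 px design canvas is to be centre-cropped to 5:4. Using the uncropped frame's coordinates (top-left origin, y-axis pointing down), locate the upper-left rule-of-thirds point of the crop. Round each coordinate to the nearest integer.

x = 1741 px, y = 1276 px

5077/3827 > 5/4, so the 5:4 crop keeps the full height 3827 and trims width to 3827 × 5/4 = 4783.75 px.
Left offset = (5077 − 4783.75)/2 = 146.62 px; top offset = 0.
Upper-left is one-third across and one-third down within the crop:
x = 146.62 + 1 × 4783.75/3 ≈ 1741; y = 0.00 + 1 × 3827.00/3 ≈ 1276.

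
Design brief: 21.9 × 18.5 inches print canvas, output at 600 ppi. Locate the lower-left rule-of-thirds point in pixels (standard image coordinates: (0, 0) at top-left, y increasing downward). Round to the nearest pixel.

In pixels the canvas is 21.9 × 600 = 13140 wide and 18.5 × 600 = 11100 tall.
The lower-left point is one-third across and two-thirds down:
x = 1 × 13140/3 ≈ 4380; y = 2 × 11100/3 ≈ 7400.

x = 4380 px, y = 7400 px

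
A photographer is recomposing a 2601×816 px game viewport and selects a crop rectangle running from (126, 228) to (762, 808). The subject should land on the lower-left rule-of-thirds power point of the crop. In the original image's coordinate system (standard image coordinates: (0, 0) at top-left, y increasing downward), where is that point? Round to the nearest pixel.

x = 338 px, y = 615 px

Crop width = 762 − 126 = 636 px; one third is 212.00 px.
Crop height = 808 − 228 = 580 px; one third is 193.33 px.
The lower-left point is one-third across and two-thirds down within the crop:
x = 126 + 1 × 212.00 ≈ 338; y = 228 + 2 × 193.33 ≈ 615.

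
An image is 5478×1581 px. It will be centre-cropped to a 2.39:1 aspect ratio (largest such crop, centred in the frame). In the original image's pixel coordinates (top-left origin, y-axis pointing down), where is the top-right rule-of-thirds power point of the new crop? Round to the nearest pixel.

(3369, 527)

5478/1581 > 2.39/1, so the 2.39:1 crop keeps the full height 1581 and trims width to 1581 × 2.39/1 = 3778.59 px.
Left offset = (5478 − 3778.59)/2 = 849.70 px; top offset = 0.
Top-right is two-thirds across and one-third down within the crop:
x = 849.70 + 2 × 3778.59/3 ≈ 3369; y = 0.00 + 1 × 1581.00/3 ≈ 527.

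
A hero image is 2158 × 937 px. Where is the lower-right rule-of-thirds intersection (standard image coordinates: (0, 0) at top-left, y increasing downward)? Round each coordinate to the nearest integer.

(1439, 625)

The lower-right point sits two-thirds of the way across and two-thirds of the way down.
x = 2 × 2158/3 ≈ 1439; y = 2 × 937/3 ≈ 625.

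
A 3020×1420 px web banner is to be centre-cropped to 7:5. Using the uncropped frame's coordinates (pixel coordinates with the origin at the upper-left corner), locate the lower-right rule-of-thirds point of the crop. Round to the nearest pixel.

(1841, 947)

3020/1420 > 7/5, so the 7:5 crop keeps the full height 1420 and trims width to 1420 × 7/5 = 1988.00 px.
Left offset = (3020 − 1988.00)/2 = 516.00 px; top offset = 0.
Lower-right is two-thirds across and two-thirds down within the crop:
x = 516.00 + 2 × 1988.00/3 ≈ 1841; y = 0.00 + 2 × 1420.00/3 ≈ 947.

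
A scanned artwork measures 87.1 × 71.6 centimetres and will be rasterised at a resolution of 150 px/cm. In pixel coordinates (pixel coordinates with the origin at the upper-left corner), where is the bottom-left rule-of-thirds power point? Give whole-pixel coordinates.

(4355, 7160)

In pixels the canvas is 87.1 × 150 = 13065 wide and 71.6 × 150 = 10740 tall.
The bottom-left point is one-third across and two-thirds down:
x = 1 × 13065/3 ≈ 4355; y = 2 × 10740/3 ≈ 7160.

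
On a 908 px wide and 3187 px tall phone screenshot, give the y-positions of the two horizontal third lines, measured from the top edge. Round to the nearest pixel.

3187 / 3 = 1062.33, so the horizontal lines sit at one and two thirds of 3187.

1062 px and 2125 px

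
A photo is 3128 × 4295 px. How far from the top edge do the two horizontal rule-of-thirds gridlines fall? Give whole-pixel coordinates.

y = 1432 px and y = 2863 px

4295 / 3 = 1431.67, so the horizontal lines sit at one and two thirds of 4295.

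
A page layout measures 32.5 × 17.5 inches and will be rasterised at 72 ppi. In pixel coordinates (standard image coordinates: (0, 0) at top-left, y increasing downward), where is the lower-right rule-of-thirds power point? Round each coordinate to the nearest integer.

x = 1560 px, y = 840 px

In pixels the canvas is 32.5 × 72 = 2340 wide and 17.5 × 72 = 1260 tall.
The lower-right point is two-thirds across and two-thirds down:
x = 2 × 2340/3 ≈ 1560; y = 2 × 1260/3 ≈ 840.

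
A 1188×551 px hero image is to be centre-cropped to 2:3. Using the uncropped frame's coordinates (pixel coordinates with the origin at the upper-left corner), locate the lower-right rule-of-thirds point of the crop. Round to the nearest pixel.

x = 655 px, y = 367 px

1188/551 > 2/3, so the 2:3 crop keeps the full height 551 and trims width to 551 × 2/3 = 367.33 px.
Left offset = (1188 − 367.33)/2 = 410.33 px; top offset = 0.
Lower-right is two-thirds across and two-thirds down within the crop:
x = 410.33 + 2 × 367.33/3 ≈ 655; y = 0.00 + 2 × 551.00/3 ≈ 367.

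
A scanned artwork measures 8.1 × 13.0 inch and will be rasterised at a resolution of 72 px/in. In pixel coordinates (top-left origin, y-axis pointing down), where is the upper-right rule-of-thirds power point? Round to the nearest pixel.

(389, 312)

In pixels the canvas is 8.1 × 72 = 583.2 wide and 13.0 × 72 = 936 tall.
The upper-right point is two-thirds across and one-third down:
x = 2 × 583.2/3 ≈ 389; y = 1 × 936/3 ≈ 312.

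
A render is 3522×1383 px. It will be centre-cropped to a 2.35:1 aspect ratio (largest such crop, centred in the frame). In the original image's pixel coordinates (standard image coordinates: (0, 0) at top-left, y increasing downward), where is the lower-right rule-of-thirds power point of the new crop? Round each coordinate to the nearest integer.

3522/1383 > 2.35/1, so the 2.35:1 crop keeps the full height 1383 and trims width to 1383 × 2.35/1 = 3250.05 px.
Left offset = (3522 − 3250.05)/2 = 135.97 px; top offset = 0.
Lower-right is two-thirds across and two-thirds down within the crop:
x = 135.97 + 2 × 3250.05/3 ≈ 2303; y = 0.00 + 2 × 1383.00/3 ≈ 922.

x = 2303 px, y = 922 px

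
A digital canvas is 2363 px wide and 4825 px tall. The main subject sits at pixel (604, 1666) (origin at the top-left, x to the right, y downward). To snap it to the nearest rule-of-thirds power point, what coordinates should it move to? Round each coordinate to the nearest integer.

Third lines: x ∈ {788, 1575}, y ∈ {1608, 3217}.
604 is closer to x = 788; 1666 is closer to y = 1608.
So the nearest intersection is the upper-left power point.

(788, 1608)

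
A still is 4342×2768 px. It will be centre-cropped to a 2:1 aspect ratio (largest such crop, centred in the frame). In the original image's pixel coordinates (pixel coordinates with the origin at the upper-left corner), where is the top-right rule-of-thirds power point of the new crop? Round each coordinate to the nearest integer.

x = 2895 px, y = 1022 px

4342/2768 < 2/1, so the 2:1 crop keeps the full width 4342 and trims height to 4342 × 1/2 = 2171.00 px.
Top offset = (2768 − 2171.00)/2 = 298.50 px; left offset = 0.
Top-right is two-thirds across and one-third down within the crop:
x = 0.00 + 2 × 4342.00/3 ≈ 2895; y = 298.50 + 1 × 2171.00/3 ≈ 1022.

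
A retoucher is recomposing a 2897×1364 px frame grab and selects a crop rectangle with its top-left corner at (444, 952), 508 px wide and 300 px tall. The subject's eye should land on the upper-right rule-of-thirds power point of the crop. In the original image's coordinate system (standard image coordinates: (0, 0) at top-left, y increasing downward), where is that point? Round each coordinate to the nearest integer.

One third of the crop width 508 is 169.33 px.
One third of the crop height 300 is 100.00 px.
The upper-right point is two-thirds across and one-third down within the crop:
x = 444 + 2 × 169.33 ≈ 783; y = 952 + 1 × 100.00 ≈ 1052.

(783, 1052)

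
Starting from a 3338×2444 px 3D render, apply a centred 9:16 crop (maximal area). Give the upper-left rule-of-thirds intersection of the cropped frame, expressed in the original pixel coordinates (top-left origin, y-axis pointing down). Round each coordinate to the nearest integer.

3338/2444 > 9/16, so the 9:16 crop keeps the full height 2444 and trims width to 2444 × 9/16 = 1374.75 px.
Left offset = (3338 − 1374.75)/2 = 981.62 px; top offset = 0.
Upper-left is one-third across and one-third down within the crop:
x = 981.62 + 1 × 1374.75/3 ≈ 1440; y = 0.00 + 1 × 2444.00/3 ≈ 815.

(1440, 815)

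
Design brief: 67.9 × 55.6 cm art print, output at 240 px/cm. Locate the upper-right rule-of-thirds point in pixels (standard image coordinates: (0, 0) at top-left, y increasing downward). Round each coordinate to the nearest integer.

In pixels the canvas is 67.9 × 240 = 16296 wide and 55.6 × 240 = 13344 tall.
The upper-right point is two-thirds across and one-third down:
x = 2 × 16296/3 ≈ 10864; y = 1 × 13344/3 ≈ 4448.

(10864, 4448)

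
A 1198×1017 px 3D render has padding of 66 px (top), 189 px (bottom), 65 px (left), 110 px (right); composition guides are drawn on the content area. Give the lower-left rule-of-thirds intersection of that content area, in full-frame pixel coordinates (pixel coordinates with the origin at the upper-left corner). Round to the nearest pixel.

x = 406 px, y = 574 px

Content width = 1198 − 65 − 110 = 1023 px; content height = 1017 − 66 − 189 = 762 px.
Lower-left is one-third across and two-thirds down within the content area.
x = 65 + 1 × 1023/3 = 65 + 341.00 ≈ 406
y = 66 + 2 × 762/3 = 66 + 508.00 ≈ 574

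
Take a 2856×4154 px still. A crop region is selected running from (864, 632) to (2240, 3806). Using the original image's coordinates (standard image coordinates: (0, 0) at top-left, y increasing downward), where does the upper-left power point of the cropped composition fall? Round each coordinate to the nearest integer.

Crop width = 2240 − 864 = 1376 px; one third is 458.67 px.
Crop height = 3806 − 632 = 3174 px; one third is 1058.00 px.
The upper-left point is one-third across and one-third down within the crop:
x = 864 + 1 × 458.67 ≈ 1323; y = 632 + 1 × 1058.00 ≈ 1690.

(1323, 1690)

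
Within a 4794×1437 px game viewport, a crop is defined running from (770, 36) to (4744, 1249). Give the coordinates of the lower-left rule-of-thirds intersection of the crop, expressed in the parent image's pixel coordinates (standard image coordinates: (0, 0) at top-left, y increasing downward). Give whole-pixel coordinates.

Crop width = 4744 − 770 = 3974 px; one third is 1324.67 px.
Crop height = 1249 − 36 = 1213 px; one third is 404.33 px.
The lower-left point is one-third across and two-thirds down within the crop:
x = 770 + 1 × 1324.67 ≈ 2095; y = 36 + 2 × 404.33 ≈ 845.

x = 2095 px, y = 845 px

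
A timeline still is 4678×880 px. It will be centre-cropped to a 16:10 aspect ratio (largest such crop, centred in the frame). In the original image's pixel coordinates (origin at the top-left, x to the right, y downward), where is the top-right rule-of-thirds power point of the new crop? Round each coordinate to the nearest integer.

4678/880 > 16/10, so the 16:10 crop keeps the full height 880 and trims width to 880 × 16/10 = 1408.00 px.
Left offset = (4678 − 1408.00)/2 = 1635.00 px; top offset = 0.
Top-right is two-thirds across and one-third down within the crop:
x = 1635.00 + 2 × 1408.00/3 ≈ 2574; y = 0.00 + 1 × 880.00/3 ≈ 293.

(2574, 293)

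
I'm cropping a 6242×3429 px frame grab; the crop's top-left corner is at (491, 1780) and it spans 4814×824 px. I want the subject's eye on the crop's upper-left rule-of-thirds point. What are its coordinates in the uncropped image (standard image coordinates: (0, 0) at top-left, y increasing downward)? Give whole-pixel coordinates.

One third of the crop width 4814 is 1604.67 px.
One third of the crop height 824 is 274.67 px.
The upper-left point is one-third across and one-third down within the crop:
x = 491 + 1 × 1604.67 ≈ 2096; y = 1780 + 1 × 274.67 ≈ 2055.

(2096, 2055)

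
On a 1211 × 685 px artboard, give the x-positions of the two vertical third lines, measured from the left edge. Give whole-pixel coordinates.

404 px and 807 px

1211 / 3 = 403.67, so the vertical lines sit at one and two thirds of 1211.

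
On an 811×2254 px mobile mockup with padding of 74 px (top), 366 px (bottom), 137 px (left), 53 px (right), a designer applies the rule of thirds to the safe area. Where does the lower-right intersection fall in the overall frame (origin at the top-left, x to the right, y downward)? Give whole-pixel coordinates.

x = 551 px, y = 1283 px

Content width = 811 − 137 − 53 = 621 px; content height = 2254 − 74 − 366 = 1814 px.
Lower-right is two-thirds across and two-thirds down within the safe area.
x = 137 + 2 × 621/3 = 137 + 414.00 ≈ 551
y = 74 + 2 × 1814/3 = 74 + 1209.33 ≈ 1283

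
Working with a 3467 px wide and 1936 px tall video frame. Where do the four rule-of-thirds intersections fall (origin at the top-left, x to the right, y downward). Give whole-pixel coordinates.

One third of 3467 is 1155.67; one third of 1936 is 645.33.
Vertical third lines at x = 1156 and x = 2311; horizontal third lines at y = 645 and y = 1291.

(1156, 645), (2311, 645), (1156, 1291), (2311, 1291)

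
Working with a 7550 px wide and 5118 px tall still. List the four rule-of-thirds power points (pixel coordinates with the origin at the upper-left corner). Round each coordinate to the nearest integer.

(2517, 1706), (5033, 1706), (2517, 3412), (5033, 3412)

One third of 7550 is 2516.67; one third of 5118 is 1706.
Vertical third lines at x = 2517 and x = 5033; horizontal third lines at y = 1706 and y = 3412.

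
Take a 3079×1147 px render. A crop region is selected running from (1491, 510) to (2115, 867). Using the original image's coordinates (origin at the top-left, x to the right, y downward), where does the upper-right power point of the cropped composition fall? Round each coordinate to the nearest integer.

Crop width = 2115 − 1491 = 624 px; one third is 208.00 px.
Crop height = 867 − 510 = 357 px; one third is 119.00 px.
The upper-right point is two-thirds across and one-third down within the crop:
x = 1491 + 2 × 208.00 ≈ 1907; y = 510 + 1 × 119.00 ≈ 629.

(1907, 629)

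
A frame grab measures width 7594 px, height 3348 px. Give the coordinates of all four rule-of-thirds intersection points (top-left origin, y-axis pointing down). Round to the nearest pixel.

(2531, 1116), (5063, 1116), (2531, 2232), (5063, 2232)

One third of 7594 is 2531.33; one third of 3348 is 1116.
Vertical third lines at x = 2531 and x = 5063; horizontal third lines at y = 1116 and y = 2232.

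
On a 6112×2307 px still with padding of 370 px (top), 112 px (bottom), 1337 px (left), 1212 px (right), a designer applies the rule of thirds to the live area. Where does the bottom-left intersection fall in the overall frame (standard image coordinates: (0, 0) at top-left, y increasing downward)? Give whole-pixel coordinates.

Content width = 6112 − 1337 − 1212 = 3563 px; content height = 2307 − 370 − 112 = 1825 px.
Bottom-left is one-third across and two-thirds down within the live area.
x = 1337 + 1 × 3563/3 = 1337 + 1187.67 ≈ 2525
y = 370 + 2 × 1825/3 = 370 + 1216.67 ≈ 1587

x = 2525 px, y = 1587 px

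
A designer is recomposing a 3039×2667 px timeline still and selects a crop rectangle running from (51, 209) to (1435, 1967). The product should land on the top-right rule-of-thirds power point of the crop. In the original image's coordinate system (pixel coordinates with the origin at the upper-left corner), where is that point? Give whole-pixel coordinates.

x = 974 px, y = 795 px

Crop width = 1435 − 51 = 1384 px; one third is 461.33 px.
Crop height = 1967 − 209 = 1758 px; one third is 586.00 px.
The top-right point is two-thirds across and one-third down within the crop:
x = 51 + 2 × 461.33 ≈ 974; y = 209 + 1 × 586.00 ≈ 795.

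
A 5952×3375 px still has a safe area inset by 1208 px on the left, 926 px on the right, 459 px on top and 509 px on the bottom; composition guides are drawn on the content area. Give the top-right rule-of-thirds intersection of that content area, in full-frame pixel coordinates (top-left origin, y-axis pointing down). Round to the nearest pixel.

x = 3753 px, y = 1261 px

Content width = 5952 − 1208 − 926 = 3818 px; content height = 3375 − 459 − 509 = 2407 px.
Top-right is two-thirds across and one-third down within the content area.
x = 1208 + 2 × 3818/3 = 1208 + 2545.33 ≈ 3753
y = 459 + 1 × 2407/3 = 459 + 802.33 ≈ 1261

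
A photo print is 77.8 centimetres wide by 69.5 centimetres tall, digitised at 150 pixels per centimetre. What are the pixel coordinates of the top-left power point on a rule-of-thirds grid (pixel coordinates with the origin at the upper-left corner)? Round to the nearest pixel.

(3890, 3475)

In pixels the canvas is 77.8 × 150 = 11670 wide and 69.5 × 150 = 10425 tall.
The top-left point is one-third across and one-third down:
x = 1 × 11670/3 ≈ 3890; y = 1 × 10425/3 ≈ 3475.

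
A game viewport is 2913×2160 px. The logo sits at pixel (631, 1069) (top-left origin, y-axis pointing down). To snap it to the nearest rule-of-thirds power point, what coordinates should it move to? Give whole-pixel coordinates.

(971, 720)

Third lines: x ∈ {971, 1942}, y ∈ {720, 1440}.
631 is closer to x = 971; 1069 is closer to y = 720.
So the nearest intersection is the upper-left power point.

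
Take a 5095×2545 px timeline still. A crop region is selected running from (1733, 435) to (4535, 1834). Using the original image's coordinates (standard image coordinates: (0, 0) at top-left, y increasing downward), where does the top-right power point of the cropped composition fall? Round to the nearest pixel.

x = 3601 px, y = 901 px

Crop width = 4535 − 1733 = 2802 px; one third is 934.00 px.
Crop height = 1834 − 435 = 1399 px; one third is 466.33 px.
The top-right point is two-thirds across and one-third down within the crop:
x = 1733 + 2 × 934.00 ≈ 3601; y = 435 + 1 × 466.33 ≈ 901.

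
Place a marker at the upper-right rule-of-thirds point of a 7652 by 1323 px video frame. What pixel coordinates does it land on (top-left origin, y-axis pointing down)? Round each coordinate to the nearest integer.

(5101, 441)

The upper-right point sits two-thirds of the way across and one-third of the way down.
x = 2 × 7652/3 ≈ 5101; y = 1 × 1323/3 ≈ 441.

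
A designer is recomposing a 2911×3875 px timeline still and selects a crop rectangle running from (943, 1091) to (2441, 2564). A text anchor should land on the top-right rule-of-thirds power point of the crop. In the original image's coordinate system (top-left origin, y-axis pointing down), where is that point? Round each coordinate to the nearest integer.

(1942, 1582)

Crop width = 2441 − 943 = 1498 px; one third is 499.33 px.
Crop height = 2564 − 1091 = 1473 px; one third is 491.00 px.
The top-right point is two-thirds across and one-third down within the crop:
x = 943 + 2 × 499.33 ≈ 1942; y = 1091 + 1 × 491.00 ≈ 1582.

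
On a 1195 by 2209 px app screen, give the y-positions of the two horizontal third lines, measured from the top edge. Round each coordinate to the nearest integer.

y = 736 px and y = 1473 px

2209 / 3 = 736.33, so the horizontal lines sit at one and two thirds of 2209.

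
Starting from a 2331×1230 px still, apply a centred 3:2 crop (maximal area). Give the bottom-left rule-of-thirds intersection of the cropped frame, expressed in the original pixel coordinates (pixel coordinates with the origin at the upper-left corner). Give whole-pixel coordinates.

2331/1230 > 3/2, so the 3:2 crop keeps the full height 1230 and trims width to 1230 × 3/2 = 1845.00 px.
Left offset = (2331 − 1845.00)/2 = 243.00 px; top offset = 0.
Bottom-left is one-third across and two-thirds down within the crop:
x = 243.00 + 1 × 1845.00/3 ≈ 858; y = 0.00 + 2 × 1230.00/3 ≈ 820.

x = 858 px, y = 820 px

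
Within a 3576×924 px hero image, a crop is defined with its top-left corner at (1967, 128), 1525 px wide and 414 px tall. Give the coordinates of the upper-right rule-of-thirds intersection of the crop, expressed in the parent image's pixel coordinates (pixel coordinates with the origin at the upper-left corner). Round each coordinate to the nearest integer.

(2984, 266)

One third of the crop width 1525 is 508.33 px.
One third of the crop height 414 is 138.00 px.
The upper-right point is two-thirds across and one-third down within the crop:
x = 1967 + 2 × 508.33 ≈ 2984; y = 128 + 1 × 138.00 ≈ 266.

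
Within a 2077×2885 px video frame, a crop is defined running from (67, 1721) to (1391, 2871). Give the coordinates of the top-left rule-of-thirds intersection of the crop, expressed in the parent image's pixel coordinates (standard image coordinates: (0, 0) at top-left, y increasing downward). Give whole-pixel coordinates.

x = 508 px, y = 2104 px

Crop width = 1391 − 67 = 1324 px; one third is 441.33 px.
Crop height = 2871 − 1721 = 1150 px; one third is 383.33 px.
The top-left point is one-third across and one-third down within the crop:
x = 67 + 1 × 441.33 ≈ 508; y = 1721 + 1 × 383.33 ≈ 2104.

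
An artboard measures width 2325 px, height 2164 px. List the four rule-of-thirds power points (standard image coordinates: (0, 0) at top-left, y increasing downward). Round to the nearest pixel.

One third of 2325 is 775; one third of 2164 is 721.33.
Vertical third lines at x = 775 and x = 1550; horizontal third lines at y = 721 and y = 1443.

(775, 721), (1550, 721), (775, 1443), (1550, 1443)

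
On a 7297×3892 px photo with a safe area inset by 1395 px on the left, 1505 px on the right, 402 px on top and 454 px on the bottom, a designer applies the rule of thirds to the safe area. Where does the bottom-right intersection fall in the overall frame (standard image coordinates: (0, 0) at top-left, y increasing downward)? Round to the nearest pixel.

x = 4326 px, y = 2426 px

Content width = 7297 − 1395 − 1505 = 4397 px; content height = 3892 − 402 − 454 = 3036 px.
Bottom-right is two-thirds across and two-thirds down within the safe area.
x = 1395 + 2 × 4397/3 = 1395 + 2931.33 ≈ 4326
y = 402 + 2 × 3036/3 = 402 + 2024.00 ≈ 2426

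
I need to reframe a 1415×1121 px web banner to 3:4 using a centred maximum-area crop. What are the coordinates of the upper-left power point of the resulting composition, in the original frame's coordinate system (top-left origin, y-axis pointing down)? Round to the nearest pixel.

(567, 374)

1415/1121 > 3/4, so the 3:4 crop keeps the full height 1121 and trims width to 1121 × 3/4 = 840.75 px.
Left offset = (1415 − 840.75)/2 = 287.12 px; top offset = 0.
Upper-left is one-third across and one-third down within the crop:
x = 287.12 + 1 × 840.75/3 ≈ 567; y = 0.00 + 1 × 1121.00/3 ≈ 374.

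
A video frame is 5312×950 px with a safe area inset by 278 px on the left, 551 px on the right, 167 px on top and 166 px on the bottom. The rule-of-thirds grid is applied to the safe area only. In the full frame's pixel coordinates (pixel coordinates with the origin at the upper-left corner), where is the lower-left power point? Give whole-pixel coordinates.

Content width = 5312 − 278 − 551 = 4483 px; content height = 950 − 167 − 166 = 617 px.
Lower-left is one-third across and two-thirds down within the safe area.
x = 278 + 1 × 4483/3 = 278 + 1494.33 ≈ 1772
y = 167 + 2 × 617/3 = 167 + 411.33 ≈ 578

x = 1772 px, y = 578 px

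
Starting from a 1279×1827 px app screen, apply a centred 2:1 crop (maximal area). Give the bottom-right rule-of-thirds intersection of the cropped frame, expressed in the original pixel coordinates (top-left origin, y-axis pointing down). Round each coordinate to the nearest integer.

x = 853 px, y = 1020 px

1279/1827 < 2/1, so the 2:1 crop keeps the full width 1279 and trims height to 1279 × 1/2 = 639.50 px.
Top offset = (1827 − 639.50)/2 = 593.75 px; left offset = 0.
Bottom-right is two-thirds across and two-thirds down within the crop:
x = 0.00 + 2 × 1279.00/3 ≈ 853; y = 593.75 + 2 × 639.50/3 ≈ 1020.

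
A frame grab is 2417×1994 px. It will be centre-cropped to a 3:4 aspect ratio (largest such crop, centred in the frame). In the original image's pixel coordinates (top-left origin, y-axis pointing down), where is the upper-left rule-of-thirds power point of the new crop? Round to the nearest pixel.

2417/1994 > 3/4, so the 3:4 crop keeps the full height 1994 and trims width to 1994 × 3/4 = 1495.50 px.
Left offset = (2417 − 1495.50)/2 = 460.75 px; top offset = 0.
Upper-left is one-third across and one-third down within the crop:
x = 460.75 + 1 × 1495.50/3 ≈ 959; y = 0.00 + 1 × 1994.00/3 ≈ 665.

(959, 665)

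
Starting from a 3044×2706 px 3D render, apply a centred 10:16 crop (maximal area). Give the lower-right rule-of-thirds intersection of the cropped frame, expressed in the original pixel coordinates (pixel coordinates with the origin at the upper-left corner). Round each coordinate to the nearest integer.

3044/2706 > 10/16, so the 10:16 crop keeps the full height 2706 and trims width to 2706 × 10/16 = 1691.25 px.
Left offset = (3044 − 1691.25)/2 = 676.38 px; top offset = 0.
Lower-right is two-thirds across and two-thirds down within the crop:
x = 676.38 + 2 × 1691.25/3 ≈ 1804; y = 0.00 + 2 × 2706.00/3 ≈ 1804.

(1804, 1804)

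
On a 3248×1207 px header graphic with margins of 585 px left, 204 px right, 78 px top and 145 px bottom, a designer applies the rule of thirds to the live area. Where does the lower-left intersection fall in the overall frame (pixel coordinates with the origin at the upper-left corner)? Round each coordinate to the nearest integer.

Content width = 3248 − 585 − 204 = 2459 px; content height = 1207 − 78 − 145 = 984 px.
Lower-left is one-third across and two-thirds down within the live area.
x = 585 + 1 × 2459/3 = 585 + 819.67 ≈ 1405
y = 78 + 2 × 984/3 = 78 + 656.00 ≈ 734

(1405, 734)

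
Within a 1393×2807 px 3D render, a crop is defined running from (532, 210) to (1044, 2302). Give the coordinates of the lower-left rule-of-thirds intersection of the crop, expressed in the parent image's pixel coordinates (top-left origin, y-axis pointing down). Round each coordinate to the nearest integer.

(703, 1605)

Crop width = 1044 − 532 = 512 px; one third is 170.67 px.
Crop height = 2302 − 210 = 2092 px; one third is 697.33 px.
The lower-left point is one-third across and two-thirds down within the crop:
x = 532 + 1 × 170.67 ≈ 703; y = 210 + 2 × 697.33 ≈ 1605.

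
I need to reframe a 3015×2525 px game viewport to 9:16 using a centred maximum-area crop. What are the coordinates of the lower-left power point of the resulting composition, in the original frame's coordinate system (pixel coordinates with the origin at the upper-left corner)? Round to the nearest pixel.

x = 1271 px, y = 1683 px

3015/2525 > 9/16, so the 9:16 crop keeps the full height 2525 and trims width to 2525 × 9/16 = 1420.31 px.
Left offset = (3015 − 1420.31)/2 = 797.34 px; top offset = 0.
Lower-left is one-third across and two-thirds down within the crop:
x = 797.34 + 1 × 1420.31/3 ≈ 1271; y = 0.00 + 2 × 2525.00/3 ≈ 1683.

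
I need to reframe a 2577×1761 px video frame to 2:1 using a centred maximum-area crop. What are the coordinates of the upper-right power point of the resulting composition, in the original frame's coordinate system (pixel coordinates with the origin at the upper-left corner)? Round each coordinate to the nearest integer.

2577/1761 < 2/1, so the 2:1 crop keeps the full width 2577 and trims height to 2577 × 1/2 = 1288.50 px.
Top offset = (1761 − 1288.50)/2 = 236.25 px; left offset = 0.
Upper-right is two-thirds across and one-third down within the crop:
x = 0.00 + 2 × 2577.00/3 ≈ 1718; y = 236.25 + 1 × 1288.50/3 ≈ 666.

x = 1718 px, y = 666 px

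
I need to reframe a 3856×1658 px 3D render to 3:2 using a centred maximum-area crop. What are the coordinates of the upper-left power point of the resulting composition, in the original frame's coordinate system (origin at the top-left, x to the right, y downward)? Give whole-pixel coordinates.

(1514, 553)

3856/1658 > 3/2, so the 3:2 crop keeps the full height 1658 and trims width to 1658 × 3/2 = 2487.00 px.
Left offset = (3856 − 2487.00)/2 = 684.50 px; top offset = 0.
Upper-left is one-third across and one-third down within the crop:
x = 684.50 + 1 × 2487.00/3 ≈ 1514; y = 0.00 + 1 × 1658.00/3 ≈ 553.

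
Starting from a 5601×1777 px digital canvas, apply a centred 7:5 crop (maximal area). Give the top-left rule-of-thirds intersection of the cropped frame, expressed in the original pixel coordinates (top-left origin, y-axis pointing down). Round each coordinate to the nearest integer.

5601/1777 > 7/5, so the 7:5 crop keeps the full height 1777 and trims width to 1777 × 7/5 = 2487.80 px.
Left offset = (5601 − 2487.80)/2 = 1556.60 px; top offset = 0.
Top-left is one-third across and one-third down within the crop:
x = 1556.60 + 1 × 2487.80/3 ≈ 2386; y = 0.00 + 1 × 1777.00/3 ≈ 592.

x = 2386 px, y = 592 px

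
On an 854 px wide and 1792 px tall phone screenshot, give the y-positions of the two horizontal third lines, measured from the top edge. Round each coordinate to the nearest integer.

1792 / 3 = 597.33, so the horizontal lines sit at one and two thirds of 1792.

597 px and 1195 px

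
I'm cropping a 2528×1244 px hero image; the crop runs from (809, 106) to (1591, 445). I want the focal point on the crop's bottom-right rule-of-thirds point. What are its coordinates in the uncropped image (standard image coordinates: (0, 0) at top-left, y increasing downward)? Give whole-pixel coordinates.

Crop width = 1591 − 809 = 782 px; one third is 260.67 px.
Crop height = 445 − 106 = 339 px; one third is 113.00 px.
The bottom-right point is two-thirds across and two-thirds down within the crop:
x = 809 + 2 × 260.67 ≈ 1330; y = 106 + 2 × 113.00 ≈ 332.

x = 1330 px, y = 332 px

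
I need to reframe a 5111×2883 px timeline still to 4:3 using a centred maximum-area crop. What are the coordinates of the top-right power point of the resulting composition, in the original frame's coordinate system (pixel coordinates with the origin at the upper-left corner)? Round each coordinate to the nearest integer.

5111/2883 > 4/3, so the 4:3 crop keeps the full height 2883 and trims width to 2883 × 4/3 = 3844.00 px.
Left offset = (5111 − 3844.00)/2 = 633.50 px; top offset = 0.
Top-right is two-thirds across and one-third down within the crop:
x = 633.50 + 2 × 3844.00/3 ≈ 3196; y = 0.00 + 1 × 2883.00/3 ≈ 961.

x = 3196 px, y = 961 px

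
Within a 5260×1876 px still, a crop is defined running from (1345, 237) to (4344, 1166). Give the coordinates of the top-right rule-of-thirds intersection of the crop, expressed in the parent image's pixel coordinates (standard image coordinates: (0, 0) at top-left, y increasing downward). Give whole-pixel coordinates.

Crop width = 4344 − 1345 = 2999 px; one third is 999.67 px.
Crop height = 1166 − 237 = 929 px; one third is 309.67 px.
The top-right point is two-thirds across and one-third down within the crop:
x = 1345 + 2 × 999.67 ≈ 3344; y = 237 + 1 × 309.67 ≈ 547.

(3344, 547)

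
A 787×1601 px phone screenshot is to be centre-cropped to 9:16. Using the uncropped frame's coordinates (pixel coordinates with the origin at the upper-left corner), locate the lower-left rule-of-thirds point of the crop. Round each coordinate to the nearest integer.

(262, 1034)

787/1601 < 9/16, so the 9:16 crop keeps the full width 787 and trims height to 787 × 16/9 = 1399.11 px.
Top offset = (1601 − 1399.11)/2 = 100.94 px; left offset = 0.
Lower-left is one-third across and two-thirds down within the crop:
x = 0.00 + 1 × 787.00/3 ≈ 262; y = 100.94 + 2 × 1399.11/3 ≈ 1034.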